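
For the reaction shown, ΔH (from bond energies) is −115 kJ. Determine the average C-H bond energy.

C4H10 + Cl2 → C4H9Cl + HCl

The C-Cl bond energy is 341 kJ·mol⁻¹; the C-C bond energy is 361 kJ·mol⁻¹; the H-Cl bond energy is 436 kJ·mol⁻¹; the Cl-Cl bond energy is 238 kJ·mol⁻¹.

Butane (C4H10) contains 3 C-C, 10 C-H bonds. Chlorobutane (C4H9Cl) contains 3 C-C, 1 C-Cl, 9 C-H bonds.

D(C-H) ≈ 424 kJ/mol

Let D be the C-H bond energy.
Σ(broken) = 3×361 + 10×D + 1×238 = 1321 + 10D
Σ(formed) = 3×361 + 1×341 + 9×D + 1×436 = 1860 + 9D
ΔH = Σ(broken) − Σ(formed) = (1321 + 10D) − (1860 + 9D) = −539 + D
Setting this equal to −115 kJ gives D = 424 kJ/mol.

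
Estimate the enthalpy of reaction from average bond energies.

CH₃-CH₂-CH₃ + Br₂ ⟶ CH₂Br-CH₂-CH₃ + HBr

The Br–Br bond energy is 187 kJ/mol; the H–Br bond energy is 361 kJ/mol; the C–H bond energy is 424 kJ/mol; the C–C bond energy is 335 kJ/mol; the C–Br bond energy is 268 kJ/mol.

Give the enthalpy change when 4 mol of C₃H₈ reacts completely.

ΔH = −72 kJ

Bonds broken (reactants):
  Br–Br: 1 × 187 = 187
  C–C: 2 × 335 = 670
  C–H: 8 × 424 = 3392
  Σ(broken) = 4249 kJ
Bonds formed (products):
  C–Br: 1 × 268 = 268
  C–C: 2 × 335 = 670
  C–H: 7 × 424 = 2968
  H–Br: 1 × 361 = 361
  Σ(formed) = 4267 kJ
ΔH = Σ(broken) − Σ(formed) = 4249 − 4267 = −18 kJ
For 4× the reaction as written: 4 × (−18) = −72 kJ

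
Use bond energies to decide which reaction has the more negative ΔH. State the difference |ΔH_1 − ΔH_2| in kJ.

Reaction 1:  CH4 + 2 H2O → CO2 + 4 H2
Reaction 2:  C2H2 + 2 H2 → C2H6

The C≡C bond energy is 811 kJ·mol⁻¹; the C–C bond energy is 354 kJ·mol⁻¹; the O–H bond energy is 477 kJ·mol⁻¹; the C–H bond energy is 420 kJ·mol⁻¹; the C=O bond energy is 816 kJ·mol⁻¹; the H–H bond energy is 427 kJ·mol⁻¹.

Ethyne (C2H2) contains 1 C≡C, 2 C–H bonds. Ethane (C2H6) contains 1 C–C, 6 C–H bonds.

Reaction 2, by 617 kJ

Reaction 1:
  Bonds broken (reactants):
    C–H: 4 × 420 = 1680
    O–H: 4 × 477 = 1908
    Σ(broken) = 3588 kJ
  Bonds formed (products):
    C=O: 2 × 816 = 1632
    H–H: 4 × 427 = 1708
    Σ(formed) = 3340 kJ
  ΔH_1 = 3588 − 3340 = +248 kJ
Reaction 2:
  Bonds broken (reactants):
    C≡C: 1 × 811 = 811
    C–H: 2 × 420 = 840
    H–H: 2 × 427 = 854
    Σ(broken) = 2505 kJ
  Bonds formed (products):
    C–C: 1 × 354 = 354
    C–H: 6 × 420 = 2520
    Σ(formed) = 2874 kJ
  ΔH_2 = 2505 − 2874 = −369 kJ
ΔH_1 − ΔH_2 = +617 kJ, so reaction 2 has the more negative ΔH; |ΔH_1 − ΔH_2| = 617 kJ.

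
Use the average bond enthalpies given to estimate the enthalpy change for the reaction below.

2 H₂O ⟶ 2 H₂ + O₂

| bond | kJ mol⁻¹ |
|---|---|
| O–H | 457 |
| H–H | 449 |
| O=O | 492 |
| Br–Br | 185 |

Bonds broken (reactants):
  O–H: 4 × 457 = 1828
  Σ(broken) = 1828 kJ
Bonds formed (products):
  H–H: 2 × 449 = 898
  O=O: 1 × 492 = 492
  Σ(formed) = 1390 kJ
ΔH = Σ(broken) − Σ(formed) = 1828 − 1390 = +438 kJ

ΔH ≈ +438 kJ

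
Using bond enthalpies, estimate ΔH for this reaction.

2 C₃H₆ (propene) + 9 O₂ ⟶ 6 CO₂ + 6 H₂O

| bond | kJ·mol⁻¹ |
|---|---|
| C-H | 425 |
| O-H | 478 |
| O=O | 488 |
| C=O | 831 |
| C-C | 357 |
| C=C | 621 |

Bonds broken (reactants):
  C-C: 2 × 357 = 714
  C-H: 12 × 425 = 5100
  C=C: 2 × 621 = 1242
  O=O: 9 × 488 = 4392
  Σ(broken) = 11448 kJ
Bonds formed (products):
  C=O: 12 × 831 = 9972
  O-H: 12 × 478 = 5736
  Σ(formed) = 15708 kJ
ΔH = Σ(broken) − Σ(formed) = 11448 − 15708 = −4260 kJ

ΔH ≈ −4260 kJ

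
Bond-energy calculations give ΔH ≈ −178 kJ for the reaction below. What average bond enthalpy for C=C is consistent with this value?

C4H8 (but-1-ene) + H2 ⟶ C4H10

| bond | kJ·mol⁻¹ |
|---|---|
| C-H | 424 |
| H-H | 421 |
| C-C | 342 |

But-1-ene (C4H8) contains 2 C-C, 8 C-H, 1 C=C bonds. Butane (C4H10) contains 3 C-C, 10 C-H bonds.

D(C=C) ≈ 591 kJ/mol

Let D be the C=C bond energy.
Σ(broken) = 2×342 + 8×424 + 1×D + 1×421 = 4497 + D
Σ(formed) = 3×342 + 10×424 = 5266
ΔH = Σ(broken) − Σ(formed) = (4497 + D) − (5266) = −769 + D
Setting this equal to −178 kJ gives D = 591 kJ/mol.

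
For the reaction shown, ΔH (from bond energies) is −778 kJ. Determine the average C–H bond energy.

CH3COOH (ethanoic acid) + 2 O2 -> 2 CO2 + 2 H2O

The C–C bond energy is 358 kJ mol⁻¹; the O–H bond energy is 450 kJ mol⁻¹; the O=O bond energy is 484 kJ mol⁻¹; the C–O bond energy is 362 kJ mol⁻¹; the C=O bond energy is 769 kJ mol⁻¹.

Let D be the C–H bond energy.
Σ(broken) = 1×358 + 3×D + 1×362 + 1×769 + 1×450 + 2×484 = 2907 + 3D
Σ(formed) = 4×769 + 4×450 = 4876
ΔH = Σ(broken) − Σ(formed) = (2907 + 3D) − (4876) = −1969 + 3D
Setting this equal to −778 kJ gives 3D = 1191, so D = 397 kJ/mol.

D(C–H) ≈ 397 kJ/mol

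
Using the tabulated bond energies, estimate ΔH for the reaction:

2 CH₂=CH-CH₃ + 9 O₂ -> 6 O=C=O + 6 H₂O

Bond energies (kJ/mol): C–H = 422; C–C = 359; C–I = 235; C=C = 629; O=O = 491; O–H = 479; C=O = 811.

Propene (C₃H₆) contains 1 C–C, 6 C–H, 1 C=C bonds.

Bonds broken (reactants):
  C–C: 2 × 359 = 718
  C–H: 12 × 422 = 5064
  C=C: 2 × 629 = 1258
  O=O: 9 × 491 = 4419
  Σ(broken) = 11459 kJ
Bonds formed (products):
  C=O: 12 × 811 = 9732
  O–H: 12 × 479 = 5748
  Σ(formed) = 15480 kJ
ΔH = Σ(broken) − Σ(formed) = 11459 − 15480 = −4021 kJ

ΔH ≈ −4021 kJ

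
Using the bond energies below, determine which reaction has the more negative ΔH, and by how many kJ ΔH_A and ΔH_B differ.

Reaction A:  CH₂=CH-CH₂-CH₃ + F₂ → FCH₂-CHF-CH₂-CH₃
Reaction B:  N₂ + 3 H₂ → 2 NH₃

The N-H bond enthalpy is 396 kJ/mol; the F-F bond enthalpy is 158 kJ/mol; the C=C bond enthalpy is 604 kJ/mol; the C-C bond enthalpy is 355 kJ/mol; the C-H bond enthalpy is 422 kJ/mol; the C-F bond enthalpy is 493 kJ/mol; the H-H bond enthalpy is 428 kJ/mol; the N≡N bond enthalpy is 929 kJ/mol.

Reaction A:
  Bonds broken (reactants):
    C-C: 2 × 355 = 710
    C-H: 8 × 422 = 3376
    C=C: 1 × 604 = 604
    F-F: 1 × 158 = 158
    Σ(broken) = 4848 kJ
  Bonds formed (products):
    C-C: 3 × 355 = 1065
    C-F: 2 × 493 = 986
    C-H: 8 × 422 = 3376
    Σ(formed) = 5427 kJ
  ΔH_A = 4848 − 5427 = −579 kJ
Reaction B:
  Bonds broken (reactants):
    H-H: 3 × 428 = 1284
    N≡N: 1 × 929 = 929
    Σ(broken) = 2213 kJ
  Bonds formed (products):
    N-H: 6 × 396 = 2376
    Σ(formed) = 2376 kJ
  ΔH_B = 2213 − 2376 = −163 kJ
ΔH_A − ΔH_B = −416 kJ, so reaction A has the more negative ΔH; |ΔH_A − ΔH_B| = 416 kJ.

Reaction A, by 416 kJ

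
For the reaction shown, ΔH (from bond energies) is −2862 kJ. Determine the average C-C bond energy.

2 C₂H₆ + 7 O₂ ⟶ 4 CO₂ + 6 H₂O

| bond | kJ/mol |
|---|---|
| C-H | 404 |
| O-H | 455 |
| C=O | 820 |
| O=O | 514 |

Let D be the C-C bond energy.
Σ(broken) = 2×D + 12×404 + 7×514 = 8446 + 2D
Σ(formed) = 8×820 + 12×455 = 12020
ΔH = Σ(broken) − Σ(formed) = (8446 + 2D) − (12020) = −3574 + 2D
Setting this equal to −2862 kJ gives 2D = 712, so D = 356 kJ/mol.

D(C-C) ≈ 356 kJ/mol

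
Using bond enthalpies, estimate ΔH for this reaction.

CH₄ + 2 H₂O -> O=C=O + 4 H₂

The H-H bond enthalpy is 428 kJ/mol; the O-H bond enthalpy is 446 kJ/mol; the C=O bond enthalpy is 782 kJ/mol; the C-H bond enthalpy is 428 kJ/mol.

Bonds broken (reactants):
  C-H: 4 × 428 = 1712
  O-H: 4 × 446 = 1784
  Σ(broken) = 3496 kJ
Bonds formed (products):
  C=O: 2 × 782 = 1564
  H-H: 4 × 428 = 1712
  Σ(formed) = 3276 kJ
ΔH = Σ(broken) − Σ(formed) = 3496 − 3276 = +220 kJ

ΔH ≈ +220 kJ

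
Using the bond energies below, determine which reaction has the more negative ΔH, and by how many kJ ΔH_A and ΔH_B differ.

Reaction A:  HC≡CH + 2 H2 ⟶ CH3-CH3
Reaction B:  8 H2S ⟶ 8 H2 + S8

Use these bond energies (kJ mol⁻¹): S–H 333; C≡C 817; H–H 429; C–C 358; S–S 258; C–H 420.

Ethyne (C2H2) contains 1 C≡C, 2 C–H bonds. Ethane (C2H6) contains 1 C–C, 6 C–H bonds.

Reaction A, by 195 kJ

Reaction A:
  Bonds broken (reactants):
    C≡C: 1 × 817 = 817
    C–H: 2 × 420 = 840
    H–H: 2 × 429 = 858
    Σ(broken) = 2515 kJ
  Bonds formed (products):
    C–C: 1 × 358 = 358
    C–H: 6 × 420 = 2520
    Σ(formed) = 2878 kJ
  ΔH_A = 2515 − 2878 = −363 kJ
Reaction B:
  Bonds broken (reactants):
    S–H: 16 × 333 = 5328
    Σ(broken) = 5328 kJ
  Bonds formed (products):
    H–H: 8 × 429 = 3432
    S–S: 8 × 258 = 2064
    Σ(formed) = 5496 kJ
  ΔH_B = 5328 − 5496 = −168 kJ
ΔH_A − ΔH_B = −195 kJ, so reaction A has the more negative ΔH; |ΔH_A − ΔH_B| = 195 kJ.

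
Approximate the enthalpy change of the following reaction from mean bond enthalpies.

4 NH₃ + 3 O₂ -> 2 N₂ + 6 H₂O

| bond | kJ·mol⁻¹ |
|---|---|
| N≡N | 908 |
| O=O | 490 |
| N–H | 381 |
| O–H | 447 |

Bonds broken (reactants):
  N–H: 12 × 381 = 4572
  O=O: 3 × 490 = 1470
  Σ(broken) = 6042 kJ
Bonds formed (products):
  N≡N: 2 × 908 = 1816
  O–H: 12 × 447 = 5364
  Σ(formed) = 7180 kJ
ΔH = Σ(broken) − Σ(formed) = 6042 − 7180 = −1138 kJ

ΔH ≈ −1138 kJ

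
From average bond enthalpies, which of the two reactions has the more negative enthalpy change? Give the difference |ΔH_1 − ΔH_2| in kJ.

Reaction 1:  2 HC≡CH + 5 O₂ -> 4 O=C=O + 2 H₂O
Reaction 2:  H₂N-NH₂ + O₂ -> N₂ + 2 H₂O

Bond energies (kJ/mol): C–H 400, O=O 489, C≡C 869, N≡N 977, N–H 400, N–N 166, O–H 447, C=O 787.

Reaction 1, by 1791 kJ

Reaction 1:
  Bonds broken (reactants):
    C≡C: 2 × 869 = 1738
    C–H: 4 × 400 = 1600
    O=O: 5 × 489 = 2445
    Σ(broken) = 5783 kJ
  Bonds formed (products):
    C=O: 8 × 787 = 6296
    O–H: 4 × 447 = 1788
    Σ(formed) = 8084 kJ
  ΔH_1 = 5783 − 8084 = −2301 kJ
Reaction 2:
  Bonds broken (reactants):
    N–H: 4 × 400 = 1600
    N–N: 1 × 166 = 166
    O=O: 1 × 489 = 489
    Σ(broken) = 2255 kJ
  Bonds formed (products):
    N≡N: 1 × 977 = 977
    O–H: 4 × 447 = 1788
    Σ(formed) = 2765 kJ
  ΔH_2 = 2255 − 2765 = −510 kJ
ΔH_1 − ΔH_2 = −1791 kJ, so reaction 1 has the more negative ΔH; |ΔH_1 − ΔH_2| = 1791 kJ.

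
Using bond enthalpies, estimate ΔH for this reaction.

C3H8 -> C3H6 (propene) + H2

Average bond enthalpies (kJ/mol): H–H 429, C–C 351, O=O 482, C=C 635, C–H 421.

Bonds broken (reactants):
  C–C: 2 × 351 = 702
  C–H: 8 × 421 = 3368
  Σ(broken) = 4070 kJ
Bonds formed (products):
  C–C: 1 × 351 = 351
  C–H: 6 × 421 = 2526
  C=C: 1 × 635 = 635
  H–H: 1 × 429 = 429
  Σ(formed) = 3941 kJ
ΔH = Σ(broken) − Σ(formed) = 4070 − 3941 = +129 kJ

ΔH ≈ +129 kJ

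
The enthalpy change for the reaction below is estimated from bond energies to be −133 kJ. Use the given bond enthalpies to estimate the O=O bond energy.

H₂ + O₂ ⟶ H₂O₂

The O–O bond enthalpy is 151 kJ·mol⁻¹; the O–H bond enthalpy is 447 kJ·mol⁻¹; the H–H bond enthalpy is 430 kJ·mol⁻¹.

D(O=O) ≈ 482 kJ/mol

Let D be the O=O bond energy.
Σ(broken) = 1×430 + 1×D = 430 + D
Σ(formed) = 2×447 + 1×151 = 1045
ΔH = Σ(broken) − Σ(formed) = (430 + D) − (1045) = −615 + D
Setting this equal to −133 kJ gives D = 482 kJ/mol.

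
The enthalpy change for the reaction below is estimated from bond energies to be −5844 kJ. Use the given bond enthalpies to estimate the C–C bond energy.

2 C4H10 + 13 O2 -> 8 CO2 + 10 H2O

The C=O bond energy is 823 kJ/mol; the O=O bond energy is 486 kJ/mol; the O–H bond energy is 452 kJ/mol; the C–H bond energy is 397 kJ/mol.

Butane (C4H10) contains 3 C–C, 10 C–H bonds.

Let D be the C–C bond energy.
Σ(broken) = 6×D + 20×397 + 13×486 = 14258 + 6D
Σ(formed) = 16×823 + 20×452 = 22208
ΔH = Σ(broken) − Σ(formed) = (14258 + 6D) − (22208) = −7950 + 6D
Setting this equal to −5844 kJ gives 6D = 2106, so D = 351 kJ/mol.

D(C–C) ≈ 351 kJ/mol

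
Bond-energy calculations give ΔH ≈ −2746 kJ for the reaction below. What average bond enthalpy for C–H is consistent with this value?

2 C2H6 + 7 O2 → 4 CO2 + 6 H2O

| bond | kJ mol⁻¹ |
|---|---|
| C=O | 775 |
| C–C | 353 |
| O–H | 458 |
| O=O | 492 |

Let D be the C–H bond energy.
Σ(broken) = 2×353 + 12×D + 7×492 = 4150 + 12D
Σ(formed) = 8×775 + 12×458 = 11696
ΔH = Σ(broken) − Σ(formed) = (4150 + 12D) − (11696) = −7546 + 12D
Setting this equal to −2746 kJ gives 12D = 4800, so D = 400 kJ/mol.

D(C–H) ≈ 400 kJ/mol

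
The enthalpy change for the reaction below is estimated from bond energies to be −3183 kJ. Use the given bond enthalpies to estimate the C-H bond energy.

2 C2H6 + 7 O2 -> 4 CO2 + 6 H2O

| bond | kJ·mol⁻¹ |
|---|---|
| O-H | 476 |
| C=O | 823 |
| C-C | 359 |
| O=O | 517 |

Let D be the C-H bond energy.
Σ(broken) = 2×359 + 12×D + 7×517 = 4337 + 12D
Σ(formed) = 8×823 + 12×476 = 12296
ΔH = Σ(broken) − Σ(formed) = (4337 + 12D) − (12296) = −7959 + 12D
Setting this equal to −3183 kJ gives 12D = 4776, so D = 398 kJ/mol.

D(C-H) ≈ 398 kJ/mol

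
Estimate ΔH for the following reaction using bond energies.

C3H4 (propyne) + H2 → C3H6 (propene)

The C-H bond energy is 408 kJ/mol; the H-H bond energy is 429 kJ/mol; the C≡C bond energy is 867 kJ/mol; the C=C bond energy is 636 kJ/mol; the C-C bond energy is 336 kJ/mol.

ΔH ≈ −156 kJ

Bonds broken (reactants):
  C≡C: 1 × 867 = 867
  C-C: 1 × 336 = 336
  C-H: 4 × 408 = 1632
  H-H: 1 × 429 = 429
  Σ(broken) = 3264 kJ
Bonds formed (products):
  C-C: 1 × 336 = 336
  C-H: 6 × 408 = 2448
  C=C: 1 × 636 = 636
  Σ(formed) = 3420 kJ
ΔH = Σ(broken) − Σ(formed) = 3264 − 3420 = −156 kJ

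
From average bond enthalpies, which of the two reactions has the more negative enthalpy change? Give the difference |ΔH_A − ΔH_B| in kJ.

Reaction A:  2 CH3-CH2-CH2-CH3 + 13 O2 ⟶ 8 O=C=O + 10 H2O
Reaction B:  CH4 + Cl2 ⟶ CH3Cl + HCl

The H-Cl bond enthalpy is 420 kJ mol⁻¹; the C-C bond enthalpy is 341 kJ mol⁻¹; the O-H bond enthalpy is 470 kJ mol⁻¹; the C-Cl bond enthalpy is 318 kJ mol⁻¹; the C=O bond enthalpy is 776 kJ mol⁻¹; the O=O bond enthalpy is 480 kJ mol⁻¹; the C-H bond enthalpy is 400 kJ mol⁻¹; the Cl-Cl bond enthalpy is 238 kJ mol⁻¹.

Reaction A:
  Bonds broken (reactants):
    C-C: 6 × 341 = 2046
    C-H: 20 × 400 = 8000
    O=O: 13 × 480 = 6240
    Σ(broken) = 16286 kJ
  Bonds formed (products):
    C=O: 16 × 776 = 12416
    O-H: 20 × 470 = 9400
    Σ(formed) = 21816 kJ
  ΔH_A = 16286 − 21816 = −5530 kJ
Reaction B:
  Bonds broken (reactants):
    C-H: 4 × 400 = 1600
    Cl-Cl: 1 × 238 = 238
    Σ(broken) = 1838 kJ
  Bonds formed (products):
    C-Cl: 1 × 318 = 318
    C-H: 3 × 400 = 1200
    H-Cl: 1 × 420 = 420
    Σ(formed) = 1938 kJ
  ΔH_B = 1838 − 1938 = −100 kJ
ΔH_A − ΔH_B = −5430 kJ, so reaction A has the more negative ΔH; |ΔH_A − ΔH_B| = 5430 kJ.

Reaction A, by 5430 kJ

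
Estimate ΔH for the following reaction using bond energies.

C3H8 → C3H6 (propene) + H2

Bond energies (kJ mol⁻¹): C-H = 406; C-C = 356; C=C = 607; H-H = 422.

Bonds broken (reactants):
  C-C: 2 × 356 = 712
  C-H: 8 × 406 = 3248
  Σ(broken) = 3960 kJ
Bonds formed (products):
  C-C: 1 × 356 = 356
  C-H: 6 × 406 = 2436
  C=C: 1 × 607 = 607
  H-H: 1 × 422 = 422
  Σ(formed) = 3821 kJ
ΔH = Σ(broken) − Σ(formed) = 3960 − 3821 = +139 kJ

ΔH ≈ +139 kJ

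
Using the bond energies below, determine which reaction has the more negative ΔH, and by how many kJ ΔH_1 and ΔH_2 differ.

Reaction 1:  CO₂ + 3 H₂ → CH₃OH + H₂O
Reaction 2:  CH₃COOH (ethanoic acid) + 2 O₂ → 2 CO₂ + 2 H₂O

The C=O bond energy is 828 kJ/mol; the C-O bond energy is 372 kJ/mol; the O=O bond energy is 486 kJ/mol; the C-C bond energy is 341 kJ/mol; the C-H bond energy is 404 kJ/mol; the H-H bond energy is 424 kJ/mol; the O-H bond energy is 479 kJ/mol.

Reaction 1:
  Bonds broken (reactants):
    C=O: 2 × 828 = 1656
    H-H: 3 × 424 = 1272
    Σ(broken) = 2928 kJ
  Bonds formed (products):
    C-H: 3 × 404 = 1212
    C-O: 1 × 372 = 372
    O-H: 3 × 479 = 1437
    Σ(formed) = 3021 kJ
  ΔH_1 = 2928 − 3021 = −93 kJ
Reaction 2:
  Bonds broken (reactants):
    C-C: 1 × 341 = 341
    C-H: 3 × 404 = 1212
    C-O: 1 × 372 = 372
    C=O: 1 × 828 = 828
    O-H: 1 × 479 = 479
    O=O: 2 × 486 = 972
    Σ(broken) = 4204 kJ
  Bonds formed (products):
    C=O: 4 × 828 = 3312
    O-H: 4 × 479 = 1916
    Σ(formed) = 5228 kJ
  ΔH_2 = 4204 − 5228 = −1024 kJ
ΔH_1 − ΔH_2 = +931 kJ, so reaction 2 has the more negative ΔH; |ΔH_1 − ΔH_2| = 931 kJ.

Reaction 2, by 931 kJ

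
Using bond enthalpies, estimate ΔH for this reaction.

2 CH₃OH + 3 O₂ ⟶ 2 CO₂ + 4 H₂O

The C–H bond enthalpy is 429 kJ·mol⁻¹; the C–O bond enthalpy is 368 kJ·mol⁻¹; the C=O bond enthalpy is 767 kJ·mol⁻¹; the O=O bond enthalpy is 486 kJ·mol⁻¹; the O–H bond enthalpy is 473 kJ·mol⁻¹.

Bonds broken (reactants):
  C–H: 6 × 429 = 2574
  C–O: 2 × 368 = 736
  O–H: 2 × 473 = 946
  O=O: 3 × 486 = 1458
  Σ(broken) = 5714 kJ
Bonds formed (products):
  C=O: 4 × 767 = 3068
  O–H: 8 × 473 = 3784
  Σ(formed) = 6852 kJ
ΔH = Σ(broken) − Σ(formed) = 5714 − 6852 = −1138 kJ

ΔH ≈ −1138 kJ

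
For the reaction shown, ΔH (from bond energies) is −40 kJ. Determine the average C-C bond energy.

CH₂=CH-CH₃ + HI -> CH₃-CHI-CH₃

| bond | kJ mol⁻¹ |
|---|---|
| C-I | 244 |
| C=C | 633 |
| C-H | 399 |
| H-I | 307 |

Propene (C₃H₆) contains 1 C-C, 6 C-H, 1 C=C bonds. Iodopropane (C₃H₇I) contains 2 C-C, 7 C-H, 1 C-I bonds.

D(C-C) ≈ 337 kJ/mol

Let D be the C-C bond energy.
Σ(broken) = 1×D + 6×399 + 1×633 + 1×307 = 3334 + D
Σ(formed) = 2×D + 7×399 + 1×244 = 3037 + 2D
ΔH = Σ(broken) − Σ(formed) = (3334 + D) − (3037 + 2D) = +297 − D
Setting this equal to −40 kJ gives D = 337 kJ/mol.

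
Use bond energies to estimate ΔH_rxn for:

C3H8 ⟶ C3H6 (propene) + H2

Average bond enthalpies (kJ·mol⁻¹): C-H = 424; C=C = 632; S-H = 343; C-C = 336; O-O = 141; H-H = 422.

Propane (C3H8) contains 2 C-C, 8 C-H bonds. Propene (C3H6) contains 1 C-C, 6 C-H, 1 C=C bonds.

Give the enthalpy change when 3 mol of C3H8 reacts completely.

ΔH = +390 kJ

Bonds broken (reactants):
  C-C: 2 × 336 = 672
  C-H: 8 × 424 = 3392
  Σ(broken) = 4064 kJ
Bonds formed (products):
  C-C: 1 × 336 = 336
  C-H: 6 × 424 = 2544
  C=C: 1 × 632 = 632
  H-H: 1 × 422 = 422
  Σ(formed) = 3934 kJ
ΔH = Σ(broken) − Σ(formed) = 4064 − 3934 = +130 kJ
For 3× the reaction as written: 3 × (+130) = +390 kJ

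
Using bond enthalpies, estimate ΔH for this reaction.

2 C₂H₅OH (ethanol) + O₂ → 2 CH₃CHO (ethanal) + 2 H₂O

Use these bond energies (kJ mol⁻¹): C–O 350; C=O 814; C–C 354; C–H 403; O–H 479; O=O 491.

Bonds broken (reactants):
  C–C: 2 × 354 = 708
  C–H: 10 × 403 = 4030
  C–O: 2 × 350 = 700
  O–H: 2 × 479 = 958
  O=O: 1 × 491 = 491
  Σ(broken) = 6887 kJ
Bonds formed (products):
  C–C: 2 × 354 = 708
  C–H: 8 × 403 = 3224
  C=O: 2 × 814 = 1628
  O–H: 4 × 479 = 1916
  Σ(formed) = 7476 kJ
ΔH = Σ(broken) − Σ(formed) = 6887 − 7476 = −589 kJ

ΔH ≈ −589 kJ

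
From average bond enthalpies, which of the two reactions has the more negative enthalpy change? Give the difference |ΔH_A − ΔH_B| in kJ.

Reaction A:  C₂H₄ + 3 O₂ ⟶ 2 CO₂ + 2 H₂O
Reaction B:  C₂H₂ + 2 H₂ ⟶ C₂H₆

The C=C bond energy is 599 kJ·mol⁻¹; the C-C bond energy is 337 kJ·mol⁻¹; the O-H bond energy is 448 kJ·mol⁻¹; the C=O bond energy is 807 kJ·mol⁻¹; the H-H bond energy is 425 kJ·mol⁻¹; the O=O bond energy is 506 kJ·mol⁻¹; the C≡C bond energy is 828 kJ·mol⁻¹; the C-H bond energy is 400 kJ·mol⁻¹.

Reaction A, by 1044 kJ

Reaction A:
  Bonds broken (reactants):
    C-H: 4 × 400 = 1600
    C=C: 1 × 599 = 599
    O=O: 3 × 506 = 1518
    Σ(broken) = 3717 kJ
  Bonds formed (products):
    C=O: 4 × 807 = 3228
    O-H: 4 × 448 = 1792
    Σ(formed) = 5020 kJ
  ΔH_A = 3717 − 5020 = −1303 kJ
Reaction B:
  Bonds broken (reactants):
    C≡C: 1 × 828 = 828
    C-H: 2 × 400 = 800
    H-H: 2 × 425 = 850
    Σ(broken) = 2478 kJ
  Bonds formed (products):
    C-C: 1 × 337 = 337
    C-H: 6 × 400 = 2400
    Σ(formed) = 2737 kJ
  ΔH_B = 2478 − 2737 = −259 kJ
ΔH_A − ΔH_B = −1044 kJ, so reaction A has the more negative ΔH; |ΔH_A − ΔH_B| = 1044 kJ.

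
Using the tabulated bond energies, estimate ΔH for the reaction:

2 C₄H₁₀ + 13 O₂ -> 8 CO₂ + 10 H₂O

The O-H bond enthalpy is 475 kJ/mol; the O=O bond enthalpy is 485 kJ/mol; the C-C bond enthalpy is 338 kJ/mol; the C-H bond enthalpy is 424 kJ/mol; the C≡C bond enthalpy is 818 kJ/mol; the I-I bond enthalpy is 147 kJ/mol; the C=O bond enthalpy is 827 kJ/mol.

Bonds broken (reactants):
  C-C: 6 × 338 = 2028
  C-H: 20 × 424 = 8480
  O=O: 13 × 485 = 6305
  Σ(broken) = 16813 kJ
Bonds formed (products):
  C=O: 16 × 827 = 13232
  O-H: 20 × 475 = 9500
  Σ(formed) = 22732 kJ
ΔH = Σ(broken) − Σ(formed) = 16813 − 22732 = −5919 kJ

ΔH ≈ −5919 kJ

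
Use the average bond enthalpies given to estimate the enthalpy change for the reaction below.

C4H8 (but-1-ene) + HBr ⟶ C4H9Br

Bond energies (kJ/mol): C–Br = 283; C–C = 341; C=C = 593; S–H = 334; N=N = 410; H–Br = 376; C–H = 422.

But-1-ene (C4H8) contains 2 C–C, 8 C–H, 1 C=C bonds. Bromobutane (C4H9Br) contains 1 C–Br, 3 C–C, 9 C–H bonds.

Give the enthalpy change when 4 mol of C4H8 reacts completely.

ΔH = −308 kJ

Bonds broken (reactants):
  C–C: 2 × 341 = 682
  C–H: 8 × 422 = 3376
  C=C: 1 × 593 = 593
  H–Br: 1 × 376 = 376
  Σ(broken) = 5027 kJ
Bonds formed (products):
  C–Br: 1 × 283 = 283
  C–C: 3 × 341 = 1023
  C–H: 9 × 422 = 3798
  Σ(formed) = 5104 kJ
ΔH = Σ(broken) − Σ(formed) = 5027 − 5104 = −77 kJ
For 4× the reaction as written: 4 × (−77) = −308 kJ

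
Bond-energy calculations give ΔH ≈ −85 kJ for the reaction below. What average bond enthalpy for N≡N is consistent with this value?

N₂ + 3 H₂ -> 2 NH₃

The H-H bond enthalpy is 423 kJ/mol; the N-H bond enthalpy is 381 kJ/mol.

D(N≡N) ≈ 932 kJ/mol

Let D be the N≡N bond energy.
Σ(broken) = 3×423 + 1×D = 1269 + D
Σ(formed) = 6×381 = 2286
ΔH = Σ(broken) − Σ(formed) = (1269 + D) − (2286) = −1017 + D
Setting this equal to −85 kJ gives D = 932 kJ/mol.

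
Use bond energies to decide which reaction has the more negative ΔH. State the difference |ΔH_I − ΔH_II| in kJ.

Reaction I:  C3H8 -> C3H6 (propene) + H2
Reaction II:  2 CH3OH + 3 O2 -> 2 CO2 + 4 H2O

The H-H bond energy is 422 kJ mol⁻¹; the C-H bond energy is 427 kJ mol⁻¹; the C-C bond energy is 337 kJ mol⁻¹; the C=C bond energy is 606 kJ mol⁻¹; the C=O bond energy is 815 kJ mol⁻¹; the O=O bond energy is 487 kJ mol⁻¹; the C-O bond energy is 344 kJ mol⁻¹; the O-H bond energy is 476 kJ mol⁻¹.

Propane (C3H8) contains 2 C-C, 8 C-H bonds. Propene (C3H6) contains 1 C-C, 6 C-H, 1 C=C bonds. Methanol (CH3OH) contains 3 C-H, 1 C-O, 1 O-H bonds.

Reaction II, by 1568 kJ

Reaction I:
  Bonds broken (reactants):
    C-C: 2 × 337 = 674
    C-H: 8 × 427 = 3416
    Σ(broken) = 4090 kJ
  Bonds formed (products):
    C-C: 1 × 337 = 337
    C-H: 6 × 427 = 2562
    C=C: 1 × 606 = 606
    H-H: 1 × 422 = 422
    Σ(formed) = 3927 kJ
  ΔH_I = 4090 − 3927 = +163 kJ
Reaction II:
  Bonds broken (reactants):
    C-H: 6 × 427 = 2562
    C-O: 2 × 344 = 688
    O-H: 2 × 476 = 952
    O=O: 3 × 487 = 1461
    Σ(broken) = 5663 kJ
  Bonds formed (products):
    C=O: 4 × 815 = 3260
    O-H: 8 × 476 = 3808
    Σ(formed) = 7068 kJ
  ΔH_II = 5663 − 7068 = −1405 kJ
ΔH_I − ΔH_II = +1568 kJ, so reaction II has the more negative ΔH; |ΔH_I − ΔH_II| = 1568 kJ.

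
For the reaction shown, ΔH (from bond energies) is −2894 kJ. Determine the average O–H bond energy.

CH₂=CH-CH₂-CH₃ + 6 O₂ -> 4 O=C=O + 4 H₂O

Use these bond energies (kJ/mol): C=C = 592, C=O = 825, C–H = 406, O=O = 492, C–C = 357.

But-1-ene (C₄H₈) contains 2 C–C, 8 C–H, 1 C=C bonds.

D(O–H) ≈ 475 kJ/mol

Let D be the O–H bond energy.
Σ(broken) = 2×357 + 8×406 + 1×592 + 6×492 = 7506
Σ(formed) = 8×825 + 8×D = 6600 + 8D
ΔH = Σ(broken) − Σ(formed) = (7506) − (6600 + 8D) = +906 − 8D
Setting this equal to −2894 kJ gives 8D = 3800, so D = 475 kJ/mol.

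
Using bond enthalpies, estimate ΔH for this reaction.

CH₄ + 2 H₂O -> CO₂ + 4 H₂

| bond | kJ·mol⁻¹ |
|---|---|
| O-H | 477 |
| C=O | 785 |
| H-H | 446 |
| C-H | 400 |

Bonds broken (reactants):
  C-H: 4 × 400 = 1600
  O-H: 4 × 477 = 1908
  Σ(broken) = 3508 kJ
Bonds formed (products):
  C=O: 2 × 785 = 1570
  H-H: 4 × 446 = 1784
  Σ(formed) = 3354 kJ
ΔH = Σ(broken) − Σ(formed) = 3508 − 3354 = +154 kJ

ΔH ≈ +154 kJ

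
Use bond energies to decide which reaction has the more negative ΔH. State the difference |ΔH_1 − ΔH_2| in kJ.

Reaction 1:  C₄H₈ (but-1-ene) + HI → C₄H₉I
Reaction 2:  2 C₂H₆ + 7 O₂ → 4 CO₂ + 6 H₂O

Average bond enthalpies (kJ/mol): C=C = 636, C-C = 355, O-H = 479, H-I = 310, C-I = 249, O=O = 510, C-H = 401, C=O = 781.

Reaction 1:
  Bonds broken (reactants):
    C-C: 2 × 355 = 710
    C-H: 8 × 401 = 3208
    C=C: 1 × 636 = 636
    H-I: 1 × 310 = 310
    Σ(broken) = 4864 kJ
  Bonds formed (products):
    C-C: 3 × 355 = 1065
    C-H: 9 × 401 = 3609
    C-I: 1 × 249 = 249
    Σ(formed) = 4923 kJ
  ΔH_1 = 4864 − 4923 = −59 kJ
Reaction 2:
  Bonds broken (reactants):
    C-C: 2 × 355 = 710
    C-H: 12 × 401 = 4812
    O=O: 7 × 510 = 3570
    Σ(broken) = 9092 kJ
  Bonds formed (products):
    C=O: 8 × 781 = 6248
    O-H: 12 × 479 = 5748
    Σ(formed) = 11996 kJ
  ΔH_2 = 9092 − 11996 = −2904 kJ
ΔH_1 − ΔH_2 = +2845 kJ, so reaction 2 has the more negative ΔH; |ΔH_1 − ΔH_2| = 2845 kJ.

Reaction 2, by 2845 kJ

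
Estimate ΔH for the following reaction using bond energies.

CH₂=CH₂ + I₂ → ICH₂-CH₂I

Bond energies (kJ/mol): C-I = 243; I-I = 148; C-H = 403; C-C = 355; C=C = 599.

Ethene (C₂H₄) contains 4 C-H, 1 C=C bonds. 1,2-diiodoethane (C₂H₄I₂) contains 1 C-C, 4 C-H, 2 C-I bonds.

Bonds broken (reactants):
  C-H: 4 × 403 = 1612
  C=C: 1 × 599 = 599
  I-I: 1 × 148 = 148
  Σ(broken) = 2359 kJ
Bonds formed (products):
  C-C: 1 × 355 = 355
  C-H: 4 × 403 = 1612
  C-I: 2 × 243 = 486
  Σ(formed) = 2453 kJ
ΔH = Σ(broken) − Σ(formed) = 2359 − 2453 = −94 kJ

ΔH ≈ −94 kJ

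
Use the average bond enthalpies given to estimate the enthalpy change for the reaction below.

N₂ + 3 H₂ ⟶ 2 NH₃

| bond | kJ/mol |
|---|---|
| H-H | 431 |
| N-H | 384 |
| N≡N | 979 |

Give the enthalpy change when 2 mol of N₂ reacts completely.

Bonds broken (reactants):
  H-H: 3 × 431 = 1293
  N≡N: 1 × 979 = 979
  Σ(broken) = 2272 kJ
Bonds formed (products):
  N-H: 6 × 384 = 2304
  Σ(formed) = 2304 kJ
ΔH = Σ(broken) − Σ(formed) = 2272 − 2304 = −32 kJ
For 2× the reaction as written: 2 × (−32) = −64 kJ

ΔH = −64 kJ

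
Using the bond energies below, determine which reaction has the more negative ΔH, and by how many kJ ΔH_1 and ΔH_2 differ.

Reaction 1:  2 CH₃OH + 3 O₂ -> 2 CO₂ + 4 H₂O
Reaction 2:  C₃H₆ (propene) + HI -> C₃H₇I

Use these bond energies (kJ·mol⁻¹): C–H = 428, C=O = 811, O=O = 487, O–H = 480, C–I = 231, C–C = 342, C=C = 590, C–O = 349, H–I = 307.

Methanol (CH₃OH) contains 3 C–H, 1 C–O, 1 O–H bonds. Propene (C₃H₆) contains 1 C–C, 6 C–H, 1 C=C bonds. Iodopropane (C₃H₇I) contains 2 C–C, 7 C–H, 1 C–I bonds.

Reaction 1, by 1293 kJ

Reaction 1:
  Bonds broken (reactants):
    C–H: 6 × 428 = 2568
    C–O: 2 × 349 = 698
    O–H: 2 × 480 = 960
    O=O: 3 × 487 = 1461
    Σ(broken) = 5687 kJ
  Bonds formed (products):
    C=O: 4 × 811 = 3244
    O–H: 8 × 480 = 3840
    Σ(formed) = 7084 kJ
  ΔH_1 = 5687 − 7084 = −1397 kJ
Reaction 2:
  Bonds broken (reactants):
    C–C: 1 × 342 = 342
    C–H: 6 × 428 = 2568
    C=C: 1 × 590 = 590
    H–I: 1 × 307 = 307
    Σ(broken) = 3807 kJ
  Bonds formed (products):
    C–C: 2 × 342 = 684
    C–H: 7 × 428 = 2996
    C–I: 1 × 231 = 231
    Σ(formed) = 3911 kJ
  ΔH_2 = 3807 − 3911 = −104 kJ
ΔH_1 − ΔH_2 = −1293 kJ, so reaction 1 has the more negative ΔH; |ΔH_1 − ΔH_2| = 1293 kJ.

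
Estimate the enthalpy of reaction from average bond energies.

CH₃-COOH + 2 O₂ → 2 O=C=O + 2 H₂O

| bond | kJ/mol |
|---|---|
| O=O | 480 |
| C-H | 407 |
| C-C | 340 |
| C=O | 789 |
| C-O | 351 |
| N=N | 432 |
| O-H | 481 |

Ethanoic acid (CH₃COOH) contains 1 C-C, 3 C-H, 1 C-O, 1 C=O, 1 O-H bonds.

ΔH ≈ −938 kJ

Bonds broken (reactants):
  C-C: 1 × 340 = 340
  C-H: 3 × 407 = 1221
  C-O: 1 × 351 = 351
  C=O: 1 × 789 = 789
  O-H: 1 × 481 = 481
  O=O: 2 × 480 = 960
  Σ(broken) = 4142 kJ
Bonds formed (products):
  C=O: 4 × 789 = 3156
  O-H: 4 × 481 = 1924
  Σ(formed) = 5080 kJ
ΔH = Σ(broken) − Σ(formed) = 4142 − 5080 = −938 kJ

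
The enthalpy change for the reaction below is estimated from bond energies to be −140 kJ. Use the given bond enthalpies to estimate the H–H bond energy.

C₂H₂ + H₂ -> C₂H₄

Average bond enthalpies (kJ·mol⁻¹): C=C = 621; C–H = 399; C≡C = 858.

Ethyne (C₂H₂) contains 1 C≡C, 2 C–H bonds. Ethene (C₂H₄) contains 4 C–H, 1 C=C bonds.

Let D be the H–H bond energy.
Σ(broken) = 1×858 + 2×399 + 1×D = 1656 + D
Σ(formed) = 4×399 + 1×621 = 2217
ΔH = Σ(broken) − Σ(formed) = (1656 + D) − (2217) = −561 + D
Setting this equal to −140 kJ gives D = 421 kJ/mol.

D(H–H) ≈ 421 kJ/mol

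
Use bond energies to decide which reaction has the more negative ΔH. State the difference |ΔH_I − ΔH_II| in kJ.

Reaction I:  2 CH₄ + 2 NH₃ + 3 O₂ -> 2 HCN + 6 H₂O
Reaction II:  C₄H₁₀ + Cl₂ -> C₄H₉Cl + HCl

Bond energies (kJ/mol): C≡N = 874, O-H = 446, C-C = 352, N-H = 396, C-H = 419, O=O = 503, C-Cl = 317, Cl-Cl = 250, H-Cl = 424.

Reaction I:
  Bonds broken (reactants):
    C-H: 8 × 419 = 3352
    N-H: 6 × 396 = 2376
    O=O: 3 × 503 = 1509
    Σ(broken) = 7237 kJ
  Bonds formed (products):
    C≡N: 2 × 874 = 1748
    C-H: 2 × 419 = 838
    O-H: 12 × 446 = 5352
    Σ(formed) = 7938 kJ
  ΔH_I = 7237 − 7938 = −701 kJ
Reaction II:
  Bonds broken (reactants):
    C-C: 3 × 352 = 1056
    C-H: 10 × 419 = 4190
    Cl-Cl: 1 × 250 = 250
    Σ(broken) = 5496 kJ
  Bonds formed (products):
    C-C: 3 × 352 = 1056
    C-Cl: 1 × 317 = 317
    C-H: 9 × 419 = 3771
    H-Cl: 1 × 424 = 424
    Σ(formed) = 5568 kJ
  ΔH_II = 5496 − 5568 = −72 kJ
ΔH_I − ΔH_II = −629 kJ, so reaction I has the more negative ΔH; |ΔH_I − ΔH_II| = 629 kJ.

Reaction I, by 629 kJ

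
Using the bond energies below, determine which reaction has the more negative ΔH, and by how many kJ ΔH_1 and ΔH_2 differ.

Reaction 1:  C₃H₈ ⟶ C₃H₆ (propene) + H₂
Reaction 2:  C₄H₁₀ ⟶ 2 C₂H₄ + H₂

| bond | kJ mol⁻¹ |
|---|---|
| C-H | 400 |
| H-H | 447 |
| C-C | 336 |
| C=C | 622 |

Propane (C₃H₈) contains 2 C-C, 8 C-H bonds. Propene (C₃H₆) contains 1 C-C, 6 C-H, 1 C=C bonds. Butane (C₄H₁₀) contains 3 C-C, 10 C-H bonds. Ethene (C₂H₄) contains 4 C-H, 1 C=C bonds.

Reaction 1, by 50 kJ

Reaction 1:
  Bonds broken (reactants):
    C-C: 2 × 336 = 672
    C-H: 8 × 400 = 3200
    Σ(broken) = 3872 kJ
  Bonds formed (products):
    C-C: 1 × 336 = 336
    C-H: 6 × 400 = 2400
    C=C: 1 × 622 = 622
    H-H: 1 × 447 = 447
    Σ(formed) = 3805 kJ
  ΔH_1 = 3872 − 3805 = +67 kJ
Reaction 2:
  Bonds broken (reactants):
    C-C: 3 × 336 = 1008
    C-H: 10 × 400 = 4000
    Σ(broken) = 5008 kJ
  Bonds formed (products):
    C-H: 8 × 400 = 3200
    C=C: 2 × 622 = 1244
    H-H: 1 × 447 = 447
    Σ(formed) = 4891 kJ
  ΔH_2 = 5008 − 4891 = +117 kJ
ΔH_1 − ΔH_2 = −50 kJ, so reaction 1 has the more negative ΔH; |ΔH_1 − ΔH_2| = 50 kJ.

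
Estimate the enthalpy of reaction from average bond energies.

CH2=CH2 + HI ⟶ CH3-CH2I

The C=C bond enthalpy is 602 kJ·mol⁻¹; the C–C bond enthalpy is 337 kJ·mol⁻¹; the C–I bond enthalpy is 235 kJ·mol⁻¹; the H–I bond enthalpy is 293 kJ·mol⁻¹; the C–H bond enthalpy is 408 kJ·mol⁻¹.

ΔH ≈ −85 kJ

Bonds broken (reactants):
  C–H: 4 × 408 = 1632
  C=C: 1 × 602 = 602
  H–I: 1 × 293 = 293
  Σ(broken) = 2527 kJ
Bonds formed (products):
  C–C: 1 × 337 = 337
  C–H: 5 × 408 = 2040
  C–I: 1 × 235 = 235
  Σ(formed) = 2612 kJ
ΔH = Σ(broken) − Σ(formed) = 2527 − 2612 = −85 kJ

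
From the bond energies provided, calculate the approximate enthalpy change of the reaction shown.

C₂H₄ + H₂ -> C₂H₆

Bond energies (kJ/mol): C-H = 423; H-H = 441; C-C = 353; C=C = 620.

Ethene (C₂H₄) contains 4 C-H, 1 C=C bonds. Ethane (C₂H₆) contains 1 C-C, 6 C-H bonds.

Bonds broken (reactants):
  C-H: 4 × 423 = 1692
  C=C: 1 × 620 = 620
  H-H: 1 × 441 = 441
  Σ(broken) = 2753 kJ
Bonds formed (products):
  C-C: 1 × 353 = 353
  C-H: 6 × 423 = 2538
  Σ(formed) = 2891 kJ
ΔH = Σ(broken) − Σ(formed) = 2753 − 2891 = −138 kJ

ΔH ≈ −138 kJ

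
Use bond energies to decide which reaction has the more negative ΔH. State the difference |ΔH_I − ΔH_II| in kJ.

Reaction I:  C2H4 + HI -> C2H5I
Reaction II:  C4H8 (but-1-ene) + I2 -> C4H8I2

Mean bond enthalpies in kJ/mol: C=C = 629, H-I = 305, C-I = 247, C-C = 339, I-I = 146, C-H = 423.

Reaction I, by 17 kJ

Reaction I:
  Bonds broken (reactants):
    C-H: 4 × 423 = 1692
    C=C: 1 × 629 = 629
    H-I: 1 × 305 = 305
    Σ(broken) = 2626 kJ
  Bonds formed (products):
    C-C: 1 × 339 = 339
    C-H: 5 × 423 = 2115
    C-I: 1 × 247 = 247
    Σ(formed) = 2701 kJ
  ΔH_I = 2626 − 2701 = −75 kJ
Reaction II:
  Bonds broken (reactants):
    C-C: 2 × 339 = 678
    C-H: 8 × 423 = 3384
    C=C: 1 × 629 = 629
    I-I: 1 × 146 = 146
    Σ(broken) = 4837 kJ
  Bonds formed (products):
    C-C: 3 × 339 = 1017
    C-H: 8 × 423 = 3384
    C-I: 2 × 247 = 494
    Σ(formed) = 4895 kJ
  ΔH_II = 4837 − 4895 = −58 kJ
ΔH_I − ΔH_II = −17 kJ, so reaction I has the more negative ΔH; |ΔH_I − ΔH_II| = 17 kJ.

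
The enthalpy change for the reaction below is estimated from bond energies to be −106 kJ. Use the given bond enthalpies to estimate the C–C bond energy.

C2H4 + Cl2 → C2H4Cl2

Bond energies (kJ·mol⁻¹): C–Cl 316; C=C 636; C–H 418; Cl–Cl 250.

D(C–C) ≈ 360 kJ/mol

Let D be the C–C bond energy.
Σ(broken) = 4×418 + 1×636 + 1×250 = 2558
Σ(formed) = 1×D + 2×316 + 4×418 = 2304 + D
ΔH = Σ(broken) − Σ(formed) = (2558) − (2304 + D) = +254 − D
Setting this equal to −106 kJ gives D = 360 kJ/mol.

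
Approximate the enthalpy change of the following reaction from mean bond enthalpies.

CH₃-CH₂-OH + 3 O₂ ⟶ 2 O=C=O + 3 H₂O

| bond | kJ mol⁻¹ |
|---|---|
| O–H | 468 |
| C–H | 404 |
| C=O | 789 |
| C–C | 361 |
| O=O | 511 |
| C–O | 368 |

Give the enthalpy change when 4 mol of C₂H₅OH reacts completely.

Bonds broken (reactants):
  C–C: 1 × 361 = 361
  C–H: 5 × 404 = 2020
  C–O: 1 × 368 = 368
  O–H: 1 × 468 = 468
  O=O: 3 × 511 = 1533
  Σ(broken) = 4750 kJ
Bonds formed (products):
  C=O: 4 × 789 = 3156
  O–H: 6 × 468 = 2808
  Σ(formed) = 5964 kJ
ΔH = Σ(broken) − Σ(formed) = 4750 − 5964 = −1214 kJ
For 4× the reaction as written: 4 × (−1214) = −4856 kJ

ΔH = −4856 kJ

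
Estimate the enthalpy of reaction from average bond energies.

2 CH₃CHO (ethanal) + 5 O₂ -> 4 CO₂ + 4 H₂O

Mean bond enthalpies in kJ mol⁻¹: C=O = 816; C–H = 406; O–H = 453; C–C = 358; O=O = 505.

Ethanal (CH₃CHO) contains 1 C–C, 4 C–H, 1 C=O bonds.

Bonds broken (reactants):
  C–C: 2 × 358 = 716
  C–H: 8 × 406 = 3248
  C=O: 2 × 816 = 1632
  O=O: 5 × 505 = 2525
  Σ(broken) = 8121 kJ
Bonds formed (products):
  C=O: 8 × 816 = 6528
  O–H: 8 × 453 = 3624
  Σ(formed) = 10152 kJ
ΔH = Σ(broken) − Σ(formed) = 8121 − 10152 = −2031 kJ

ΔH ≈ −2031 kJ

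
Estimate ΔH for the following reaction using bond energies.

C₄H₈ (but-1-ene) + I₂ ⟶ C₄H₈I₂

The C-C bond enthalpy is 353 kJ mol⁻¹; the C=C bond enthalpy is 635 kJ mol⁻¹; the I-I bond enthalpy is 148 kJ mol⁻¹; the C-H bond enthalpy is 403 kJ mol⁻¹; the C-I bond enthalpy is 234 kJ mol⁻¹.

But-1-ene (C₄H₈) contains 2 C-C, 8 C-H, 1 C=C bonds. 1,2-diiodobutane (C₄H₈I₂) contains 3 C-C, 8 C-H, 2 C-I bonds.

Bonds broken (reactants):
  C-C: 2 × 353 = 706
  C-H: 8 × 403 = 3224
  C=C: 1 × 635 = 635
  I-I: 1 × 148 = 148
  Σ(broken) = 4713 kJ
Bonds formed (products):
  C-C: 3 × 353 = 1059
  C-H: 8 × 403 = 3224
  C-I: 2 × 234 = 468
  Σ(formed) = 4751 kJ
ΔH = Σ(broken) − Σ(formed) = 4713 − 4751 = −38 kJ

ΔH ≈ −38 kJ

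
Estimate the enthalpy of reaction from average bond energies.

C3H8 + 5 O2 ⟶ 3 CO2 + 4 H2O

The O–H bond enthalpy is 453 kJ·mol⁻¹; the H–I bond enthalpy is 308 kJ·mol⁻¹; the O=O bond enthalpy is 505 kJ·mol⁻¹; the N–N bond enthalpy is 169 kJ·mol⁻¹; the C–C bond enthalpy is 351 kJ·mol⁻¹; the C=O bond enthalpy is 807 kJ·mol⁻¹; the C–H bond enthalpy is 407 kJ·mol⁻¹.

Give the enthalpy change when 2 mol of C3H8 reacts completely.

ΔH = −3966 kJ

Bonds broken (reactants):
  C–C: 2 × 351 = 702
  C–H: 8 × 407 = 3256
  O=O: 5 × 505 = 2525
  Σ(broken) = 6483 kJ
Bonds formed (products):
  C=O: 6 × 807 = 4842
  O–H: 8 × 453 = 3624
  Σ(formed) = 8466 kJ
ΔH = Σ(broken) − Σ(formed) = 6483 − 8466 = −1983 kJ
For 2× the reaction as written: 2 × (−1983) = −3966 kJ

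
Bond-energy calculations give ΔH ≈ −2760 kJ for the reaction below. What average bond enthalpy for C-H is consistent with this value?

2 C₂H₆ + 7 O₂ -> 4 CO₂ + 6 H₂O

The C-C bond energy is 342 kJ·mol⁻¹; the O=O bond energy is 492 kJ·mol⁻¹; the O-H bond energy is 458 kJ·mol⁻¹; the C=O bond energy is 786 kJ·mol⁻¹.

Let D be the C-H bond energy.
Σ(broken) = 2×342 + 12×D + 7×492 = 4128 + 12D
Σ(formed) = 8×786 + 12×458 = 11784
ΔH = Σ(broken) − Σ(formed) = (4128 + 12D) − (11784) = −7656 + 12D
Setting this equal to −2760 kJ gives 12D = 4896, so D = 408 kJ/mol.

D(C-H) ≈ 408 kJ/mol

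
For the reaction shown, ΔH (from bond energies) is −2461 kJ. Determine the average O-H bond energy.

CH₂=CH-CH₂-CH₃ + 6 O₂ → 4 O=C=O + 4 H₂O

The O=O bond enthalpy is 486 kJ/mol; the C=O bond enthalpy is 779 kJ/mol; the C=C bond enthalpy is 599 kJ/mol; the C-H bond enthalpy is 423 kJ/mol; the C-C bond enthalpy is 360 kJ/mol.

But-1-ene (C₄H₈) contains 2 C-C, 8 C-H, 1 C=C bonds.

Let D be the O-H bond energy.
Σ(broken) = 2×360 + 8×423 + 1×599 + 6×486 = 7619
Σ(formed) = 8×779 + 8×D = 6232 + 8D
ΔH = Σ(broken) − Σ(formed) = (7619) − (6232 + 8D) = +1387 − 8D
Setting this equal to −2461 kJ gives 8D = 3848, so D = 481 kJ/mol.

D(O-H) ≈ 481 kJ/mol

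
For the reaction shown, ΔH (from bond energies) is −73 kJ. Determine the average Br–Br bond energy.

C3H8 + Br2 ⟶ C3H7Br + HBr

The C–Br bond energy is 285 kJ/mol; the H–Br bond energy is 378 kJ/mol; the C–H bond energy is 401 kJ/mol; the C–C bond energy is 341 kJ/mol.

D(Br–Br) ≈ 189 kJ/mol

Let D be the Br–Br bond energy.
Σ(broken) = 1×D + 2×341 + 8×401 = 3890 + D
Σ(formed) = 1×285 + 2×341 + 7×401 + 1×378 = 4152
ΔH = Σ(broken) − Σ(formed) = (3890 + D) − (4152) = −262 + D
Setting this equal to −73 kJ gives D = 189 kJ/mol.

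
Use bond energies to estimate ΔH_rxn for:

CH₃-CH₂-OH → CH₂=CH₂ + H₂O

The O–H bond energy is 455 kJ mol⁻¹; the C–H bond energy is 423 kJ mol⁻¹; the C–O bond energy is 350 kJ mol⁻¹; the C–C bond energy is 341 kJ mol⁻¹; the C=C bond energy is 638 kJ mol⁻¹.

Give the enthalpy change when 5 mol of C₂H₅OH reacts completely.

Bonds broken (reactants):
  C–C: 1 × 341 = 341
  C–H: 5 × 423 = 2115
  C–O: 1 × 350 = 350
  O–H: 1 × 455 = 455
  Σ(broken) = 3261 kJ
Bonds formed (products):
  C–H: 4 × 423 = 1692
  C=C: 1 × 638 = 638
  O–H: 2 × 455 = 910
  Σ(formed) = 3240 kJ
ΔH = Σ(broken) − Σ(formed) = 3261 − 3240 = +21 kJ
For 5× the reaction as written: 5 × (+21) = +105 kJ

ΔH = +105 kJ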